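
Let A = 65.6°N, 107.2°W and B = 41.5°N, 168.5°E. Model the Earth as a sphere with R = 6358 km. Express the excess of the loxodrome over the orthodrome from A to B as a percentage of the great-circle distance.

6.6%

Great circle: σ = 0.8839 rad → d_gc = Rσ = 5619.6 km
Rhumb: Δφ = -0.4206, Δλ = -1.4713, Δψ = -0.7340, q = Δφ/Δψ = 0.5730 → d_rh = R√(Δφ²+q²Δλ²) = 5990.5 km
Excess = (5990.5 − 5619.6) / 5619.6 = 370.9 / 5619.6 = 6.60% ≈ 6.6%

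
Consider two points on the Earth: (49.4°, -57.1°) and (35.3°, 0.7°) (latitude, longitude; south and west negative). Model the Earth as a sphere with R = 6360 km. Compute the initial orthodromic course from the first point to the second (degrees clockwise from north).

86.2°

θ = atan2( sin Δλ·cos φ₂ ,  cos φ₁ sin φ₂ − sin φ₁ cos φ₂ cos Δλ )
  = atan2(+0.6906, +0.0458) = 86.20°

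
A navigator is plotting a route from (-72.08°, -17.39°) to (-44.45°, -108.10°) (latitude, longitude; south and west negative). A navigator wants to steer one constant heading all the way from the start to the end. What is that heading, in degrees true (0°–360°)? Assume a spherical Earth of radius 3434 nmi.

301.7°

Meridional parts: M(φ₁)=-1.8473, M(φ₂)=-0.8679 → ΔM = +0.9794;  Δλ = -1.5832 rad
tan C = Δλ / ΔM = -1.6165 → C = 301.74°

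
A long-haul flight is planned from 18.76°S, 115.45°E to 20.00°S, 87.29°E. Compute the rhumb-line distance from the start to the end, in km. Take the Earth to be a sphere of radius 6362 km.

Δψ = ln[tan(π/4+φ₂/2)/tan(π/4+φ₁/2)] = -0.0229;  Δφ = -0.0216 rad,  Δλ = -0.4915 rad
q = Δφ/Δψ = 0.9433
d = R·√(Δφ² + q²Δλ²) = 6362·0.46413 = 2953 km

2953 km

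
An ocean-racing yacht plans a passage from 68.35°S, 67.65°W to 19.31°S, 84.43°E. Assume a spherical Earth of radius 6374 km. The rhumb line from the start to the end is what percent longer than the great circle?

Great circle: σ = 1.5711 rad → d_gc = Rσ = 10014.2 km
Rhumb: Δφ = +0.8559, Δλ = +2.6543, Δψ = +1.3108, q = Δφ/Δψ = 0.6530 → d_rh = R√(Δφ²+q²Δλ²) = 12321.0 km
Excess = (12321.0 − 10014.2) / 10014.2 = 2306.8 / 10014.2 = 23.04% ≈ 23.0%

23.0%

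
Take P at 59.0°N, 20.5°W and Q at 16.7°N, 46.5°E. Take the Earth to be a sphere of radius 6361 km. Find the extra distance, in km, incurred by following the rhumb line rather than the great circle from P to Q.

181 km

Great circle: cos σ = sin φ₁ sin φ₂ + cos φ₁ cos φ₂ cos Δλ,  σ = 1.1162 rad → d_gc = 7100.4 km
Rhumb line: Δψ = -0.9869, q = Δφ/Δψ = 0.7481, d_rh = R√(Δφ²+q²Δλ²) = 7281.4 km
Excess = 7281.4 − 7100.4 = 181.0 ≈ 181 km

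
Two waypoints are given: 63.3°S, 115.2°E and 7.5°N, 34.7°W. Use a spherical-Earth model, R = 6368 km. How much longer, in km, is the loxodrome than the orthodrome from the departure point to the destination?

1943 km

Great circle: cos σ = sin φ₁ sin φ₂ + cos φ₁ cos φ₂ cos Δλ,  σ = 2.0967 rad → d_gc = 13351.9 km
Rhumb line: Δψ = +1.5697, q = Δφ/Δψ = 0.7872, d_rh = R√(Δφ²+q²Δλ²) = 15295.0 km
Excess = 15295.0 − 13351.9 = 1943.1 ≈ 1943 km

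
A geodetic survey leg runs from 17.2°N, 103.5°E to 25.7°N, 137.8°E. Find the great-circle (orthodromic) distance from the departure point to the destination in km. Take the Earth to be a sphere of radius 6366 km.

Haversine: a = sin²(Δφ/2)+cos φ₁ cos φ₂ sin²(Δλ/2) = 0.08034;  σ = 2·atan2(√a,√(1−a))
σ = 32.931° → d = Rσ = 6366·0.57476 = 3659 km

3659 km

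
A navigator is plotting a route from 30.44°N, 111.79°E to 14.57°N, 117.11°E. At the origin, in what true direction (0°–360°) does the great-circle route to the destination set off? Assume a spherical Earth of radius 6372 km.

161.7°

N = sin Δλ·cos φ₂ = +0.0897;  D = cos φ₁ sin φ₂ − sin φ₁ cos φ₂ cos Δλ = -0.2713
initial course = atan2(N, D) = 161.70°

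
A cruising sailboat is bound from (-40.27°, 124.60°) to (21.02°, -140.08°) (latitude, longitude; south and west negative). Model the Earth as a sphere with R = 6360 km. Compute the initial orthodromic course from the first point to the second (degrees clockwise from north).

N = sin Δλ·cos φ₂ = +0.9294;  D = cos φ₁ sin φ₂ − sin φ₁ cos φ₂ cos Δλ = +0.2177
initial course = atan2(N, D) = 76.81°

76.8°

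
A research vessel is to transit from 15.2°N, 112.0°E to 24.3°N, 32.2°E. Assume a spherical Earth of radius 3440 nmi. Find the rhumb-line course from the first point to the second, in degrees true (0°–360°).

Meridional parts: M(φ₁)=+0.2685, M(φ₂)=+0.4374 → ΔM = +0.1690;  Δλ = -1.3928 rad
tan C = Δλ / ΔM = -8.2425 → C = 276.92°

276.9°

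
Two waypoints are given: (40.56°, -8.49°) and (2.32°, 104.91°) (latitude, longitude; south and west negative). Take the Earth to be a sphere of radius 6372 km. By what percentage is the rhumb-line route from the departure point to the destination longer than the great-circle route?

Great circle: σ = 1.8495 rad → d_gc = Rσ = 11785.3 km
Rhumb: Δφ = -0.6674, Δλ = +1.9792, Δψ = -0.7352, q = Δφ/Δψ = 0.9078 → d_rh = R√(Δφ²+q²Δλ²) = 12212.8 km
Excess = (12212.8 − 11785.3) / 11785.3 = 427.5 / 11785.3 = 3.63% ≈ 3.6%

3.6%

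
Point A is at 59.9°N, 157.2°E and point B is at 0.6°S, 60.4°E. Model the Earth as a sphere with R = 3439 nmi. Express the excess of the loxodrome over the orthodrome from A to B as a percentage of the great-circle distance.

4.4%

Great circle: σ = 1.6393 rad → d_gc = Rσ = 5637.5 nmi
Rhumb: Δφ = -1.0559, Δλ = -1.6895, Δψ = -1.3239, q = Δφ/Δψ = 0.7976 → d_rh = R√(Δφ²+q²Δλ²) = 5887.2 nmi
Excess = (5887.2 − 5637.5) / 5637.5 = 249.7 / 5637.5 = 4.43% ≈ 4.4%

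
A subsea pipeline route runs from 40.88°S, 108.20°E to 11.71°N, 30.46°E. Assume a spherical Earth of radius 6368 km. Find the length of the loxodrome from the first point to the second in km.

Δψ = ln[tan(π/4+φ₂/2)/tan(π/4+φ₁/2)] = +0.9889;  Δφ = +0.9179 rad,  Δλ = -1.3568 rad
q = Δφ/Δψ = 0.9282
d = R·√(Δφ² + q²Δλ²) = 6368·1.55835 = 9924 km

9924 km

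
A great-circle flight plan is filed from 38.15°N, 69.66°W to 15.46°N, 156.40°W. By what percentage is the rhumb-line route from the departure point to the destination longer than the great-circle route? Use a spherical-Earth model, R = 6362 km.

2.5%

Great circle: σ = 1.3615 rad → d_gc = Rσ = 8661.9 km
Rhumb: Δφ = -0.3960, Δλ = -1.5139, Δψ = -0.4482, q = Δφ/Δψ = 0.8837 → d_rh = R√(Δφ²+q²Δλ²) = 8876.0 km
Excess = (8876.0 − 8661.9) / 8661.9 = 214.1 / 8661.9 = 2.47% ≈ 2.5%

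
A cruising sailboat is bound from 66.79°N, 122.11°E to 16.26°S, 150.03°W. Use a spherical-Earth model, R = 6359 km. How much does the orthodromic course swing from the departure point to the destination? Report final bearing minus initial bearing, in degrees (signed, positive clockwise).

+57.5°

At departure: θ₁ = atan2(sin Δλ cos φ₂, cos φ₁ sin φ₂ − sin φ₁ cos φ₂ cos Δλ) = 98.50°
At arrival: θ₂ = atan2(sin Δλ cos φ₁, −cos φ₂ sin φ₁ + sin φ₂ cos φ₁ cos Δλ) = 156.05°
Δθ = θ₂ − θ₁ = +57.5°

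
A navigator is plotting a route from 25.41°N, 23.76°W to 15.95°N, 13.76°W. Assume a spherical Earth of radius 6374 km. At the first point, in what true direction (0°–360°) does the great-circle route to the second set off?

N = sin Δλ·cos φ₂ = +0.1670;  D = cos φ₁ sin φ₂ − sin φ₁ cos φ₂ cos Δλ = -0.1581
initial course = atan2(N, D) = 133.44°

133.4°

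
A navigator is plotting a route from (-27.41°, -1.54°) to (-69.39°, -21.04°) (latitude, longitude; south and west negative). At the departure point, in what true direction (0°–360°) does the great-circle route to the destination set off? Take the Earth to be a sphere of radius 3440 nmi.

189.8°

N = sin Δλ·cos φ₂ = -0.1175;  D = cos φ₁ sin φ₂ − sin φ₁ cos φ₂ cos Δλ = -0.6782
initial course = atan2(N, D) = 189.83°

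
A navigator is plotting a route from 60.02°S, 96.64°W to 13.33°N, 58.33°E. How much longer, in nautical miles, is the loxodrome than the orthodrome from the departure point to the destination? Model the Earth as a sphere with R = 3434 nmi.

1051 nmi

Great circle: cos σ = sin φ₁ sin φ₂ + cos φ₁ cos φ₂ cos Δλ,  σ = 2.2657 rad → d_gc = 7780.3 nmi
Rhumb line: Δψ = +1.5524, q = Δφ/Δψ = 0.8246, d_rh = R√(Δφ²+q²Δλ²) = 8831.3 nmi
Excess = 8831.3 − 7780.3 = 1051.0 ≈ 1051 nmi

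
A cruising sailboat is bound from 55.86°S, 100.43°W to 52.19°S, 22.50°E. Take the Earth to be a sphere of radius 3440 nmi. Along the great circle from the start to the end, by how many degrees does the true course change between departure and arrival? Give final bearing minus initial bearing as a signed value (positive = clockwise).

Initial bearing θ₁ = atan2(sin Δλ cos φ₂, cos φ₁ sin φ₂ − sin φ₁ cos φ₂ cos Δλ) = 144.42°
Final bearing θ₂ = (initial bearing from the destination back to the start) + 180° = 32.19°
Δθ = θ₂ − θ₁ = -112.2°

-112.2°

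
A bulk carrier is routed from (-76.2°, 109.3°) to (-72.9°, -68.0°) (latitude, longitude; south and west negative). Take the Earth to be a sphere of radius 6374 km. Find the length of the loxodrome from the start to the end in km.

5248 km

Δψ = ln[tan(π/4+φ₂/2)/tan(π/4+φ₁/2)] = +0.2170;  Δφ = +0.0576 rad,  Δλ = -3.0945 rad
q = Δφ/Δψ = 0.2654
d = R·√(Δφ² + q²Δλ²) = 6374·0.82327 = 5248 km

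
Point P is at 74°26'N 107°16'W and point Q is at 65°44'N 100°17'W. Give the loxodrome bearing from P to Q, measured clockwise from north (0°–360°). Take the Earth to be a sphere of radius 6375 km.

Meridional parts: M(φ₁)=+1.9901, M(φ₂)=+1.5372 → ΔM = -0.4529;  Δλ = +0.1219 rad
tan C = Δλ / ΔM = -0.2691 → C = 164.94°

164.9°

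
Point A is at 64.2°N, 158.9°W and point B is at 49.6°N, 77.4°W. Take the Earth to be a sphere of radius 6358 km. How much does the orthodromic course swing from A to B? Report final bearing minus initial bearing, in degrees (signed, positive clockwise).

+72.1°

Initial bearing θ₁ = atan2(sin Δλ cos φ₂, cos φ₁ sin φ₂ − sin φ₁ cos φ₂ cos Δλ) = 69.07°
Final bearing θ₂ = (initial bearing from the destination back to the start) + 180° = 141.16°
Δθ = θ₂ − θ₁ = +72.1°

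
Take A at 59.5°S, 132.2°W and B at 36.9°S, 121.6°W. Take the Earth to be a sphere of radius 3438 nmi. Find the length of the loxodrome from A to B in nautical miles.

Rhumb course C = atan2(Δλ, Δψ) with Δψ = ln[tan(π/4+φ₂/2)/tan(π/4+φ₁/2)] = +0.6058, Δλ = +0.1850 → C = 16.98°
d = R·|Δφ| / |cos C| = 3438·0.39444 / 0.95640 = 1418 nmi

1418 nmi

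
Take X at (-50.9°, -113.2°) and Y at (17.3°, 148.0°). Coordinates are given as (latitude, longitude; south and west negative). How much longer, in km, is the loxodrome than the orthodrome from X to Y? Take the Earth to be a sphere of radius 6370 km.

245 km

Great circle: cos σ = sin φ₁ sin φ₂ + cos φ₁ cos φ₂ cos Δλ,  σ = 1.8996 rad → d_gc = 12100.4 km
Rhumb line: Δψ = +1.3420, q = Δφ/Δψ = 0.8870, d_rh = R√(Δφ²+q²Δλ²) = 12345.6 km
Excess = 12345.6 − 12100.4 = 245.2 ≈ 245 km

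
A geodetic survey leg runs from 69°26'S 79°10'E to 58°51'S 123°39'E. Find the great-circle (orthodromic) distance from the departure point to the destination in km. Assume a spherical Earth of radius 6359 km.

2377 km

Haversine: a = sin²(Δφ/2)+cos φ₁ cos φ₂ sin²(Δλ/2) = 0.03454;  σ = 2·atan2(√a,√(1−a))
σ = 21.422° → d = Rσ = 6359·0.37388 = 2377 km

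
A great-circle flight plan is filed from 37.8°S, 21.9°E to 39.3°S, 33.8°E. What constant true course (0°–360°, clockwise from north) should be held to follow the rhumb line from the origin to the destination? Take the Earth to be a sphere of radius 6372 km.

Δψ = ln[tan(π/4+φ₂/2)/tan(π/4+φ₁/2)] = -0.0335
Δλ = +0.2077 rad (taken the short way round)
course = atan2(Δλ, Δψ) = 99.16°

99.2°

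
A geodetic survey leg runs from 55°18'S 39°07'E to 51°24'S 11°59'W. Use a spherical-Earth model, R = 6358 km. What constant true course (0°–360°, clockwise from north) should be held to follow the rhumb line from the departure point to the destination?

Meridional parts: M(φ₁)=-1.1634, M(φ₂)=-1.0493 → ΔM = +0.1141;  Δλ = -0.8919 rad
tan C = Δλ / ΔM = -7.8143 → C = 277.29°

277.3°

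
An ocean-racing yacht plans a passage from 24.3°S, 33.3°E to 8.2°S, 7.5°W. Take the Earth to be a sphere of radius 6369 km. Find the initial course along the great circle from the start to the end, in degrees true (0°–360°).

N = sin Δλ·cos φ₂ = -0.6467;  D = cos φ₁ sin φ₂ − sin φ₁ cos φ₂ cos Δλ = +0.1783
initial course = atan2(N, D) = 285.42°

285.4°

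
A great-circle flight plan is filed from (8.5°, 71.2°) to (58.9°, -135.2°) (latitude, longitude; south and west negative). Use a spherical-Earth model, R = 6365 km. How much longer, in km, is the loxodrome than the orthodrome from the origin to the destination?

2266 km

Great circle: cos σ = sin φ₁ sin φ₂ + cos φ₁ cos φ₂ cos Δλ,  σ = 1.9082 rad → d_gc = 12145.6 km
Rhumb line: Δψ = +1.1303, q = Δφ/Δψ = 0.7783, d_rh = R√(Δφ²+q²Δλ²) = 14411.7 km
Excess = 14411.7 − 12145.6 = 2266.1 ≈ 2266 km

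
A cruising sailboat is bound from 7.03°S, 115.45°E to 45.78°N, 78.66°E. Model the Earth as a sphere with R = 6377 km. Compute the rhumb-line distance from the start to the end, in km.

6938 km

Rhumb course C = atan2(Δλ, Δψ) with Δψ = ln[tan(π/4+φ₂/2)/tan(π/4+φ₁/2)] = +1.0238, Δλ = -0.6421 → C = 327.90°
d = R·|Δφ| / |cos C| = 6377·0.92171 / 0.84716 = 6938 km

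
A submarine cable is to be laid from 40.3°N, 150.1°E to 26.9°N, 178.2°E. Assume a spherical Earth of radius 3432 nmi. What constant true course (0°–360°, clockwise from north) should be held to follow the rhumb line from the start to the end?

119.9°

Meridional parts: M(φ₁)=+0.7698, M(φ₂)=+0.4878 → ΔM = -0.2820;  Δλ = +0.4904 rad
tan C = Δλ / ΔM = -1.7391 → C = 119.90°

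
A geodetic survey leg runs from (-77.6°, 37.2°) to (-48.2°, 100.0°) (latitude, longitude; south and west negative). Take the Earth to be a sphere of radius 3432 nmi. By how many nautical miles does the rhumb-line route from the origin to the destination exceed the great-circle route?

91 nmi

Great circle: cos σ = sin φ₁ sin φ₂ + cos φ₁ cos φ₂ cos Δλ,  σ = 0.6542 rad → d_gc = 2245.4 nmi
Rhumb line: Δψ = +1.2571, q = Δφ/Δψ = 0.4082, d_rh = R√(Δφ²+q²Δλ²) = 2336.5 nmi
Excess = 2336.5 − 2245.4 = 91.1 ≈ 91 nmi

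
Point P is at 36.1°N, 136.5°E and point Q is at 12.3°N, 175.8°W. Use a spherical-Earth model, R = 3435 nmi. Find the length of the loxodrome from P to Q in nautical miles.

2950 nmi

Rhumb course C = atan2(Δλ, Δψ) with Δψ = ln[tan(π/4+φ₂/2)/tan(π/4+φ₁/2)] = -0.4601, Δλ = +0.8325 → C = 118.93°
d = R·|Δφ| / |cos C| = 3435·0.41539 / 0.48370 = 2950 nmi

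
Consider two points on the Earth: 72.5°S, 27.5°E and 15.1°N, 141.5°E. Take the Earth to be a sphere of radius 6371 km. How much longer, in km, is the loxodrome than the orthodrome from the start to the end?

Great circle: cos σ = sin φ₁ sin φ₂ + cos φ₁ cos φ₂ cos Δλ,  σ = 1.9461 rad → d_gc = 12398.4 km
Rhumb line: Δψ = +2.1380, q = Δφ/Δψ = 0.7151, d_rh = R√(Δφ²+q²Δλ²) = 13306.1 km
Excess = 13306.1 − 12398.4 = 907.7 ≈ 908 km

908 km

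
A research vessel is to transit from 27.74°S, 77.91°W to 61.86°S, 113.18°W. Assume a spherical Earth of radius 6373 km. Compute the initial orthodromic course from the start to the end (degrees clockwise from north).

N = sin Δλ·cos φ₂ = -0.2723;  D = cos φ₁ sin φ₂ − sin φ₁ cos φ₂ cos Δλ = -0.6012
initial course = atan2(N, D) = 204.37°

204.4°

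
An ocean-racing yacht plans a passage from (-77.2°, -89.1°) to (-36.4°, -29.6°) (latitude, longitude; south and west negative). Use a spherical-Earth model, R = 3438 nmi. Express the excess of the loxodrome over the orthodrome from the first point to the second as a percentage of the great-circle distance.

3.3%

Great circle: σ = 0.8377 rad → d_gc = Rσ = 2880.0 nmi
Rhumb: Δφ = +0.7121, Δλ = +1.0385, Δψ = +1.5048, q = Δφ/Δψ = 0.4732 → d_rh = R√(Δφ²+q²Δλ²) = 2974.5 nmi
Excess = (2974.5 − 2880.0) / 2880.0 = 94.5 / 2880.0 = 3.28% ≈ 3.3%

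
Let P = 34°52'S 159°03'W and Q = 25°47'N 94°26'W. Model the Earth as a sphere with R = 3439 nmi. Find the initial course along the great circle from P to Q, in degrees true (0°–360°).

54.6°

N = sin Δλ·cos φ₂ = +0.8135;  D = cos φ₁ sin φ₂ − sin φ₁ cos φ₂ cos Δλ = +0.5775
initial course = atan2(N, D) = 54.63°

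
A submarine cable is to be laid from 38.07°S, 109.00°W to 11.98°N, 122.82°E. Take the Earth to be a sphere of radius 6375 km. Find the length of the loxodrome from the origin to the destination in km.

14505 km

Δψ = ln[tan(π/4+φ₂/2)/tan(π/4+φ₁/2)] = +0.9302;  Δφ = +0.8735 rad,  Δλ = -2.2372 rad
q = Δφ/Δψ = 0.9391
d = R·√(Δφ² + q²Δλ²) = 6375·2.27532 = 14505 km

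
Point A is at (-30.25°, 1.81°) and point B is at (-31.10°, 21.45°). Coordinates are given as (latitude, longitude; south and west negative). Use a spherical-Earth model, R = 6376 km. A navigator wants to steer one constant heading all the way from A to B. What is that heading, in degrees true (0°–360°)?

92.9°

Meridional parts: M(φ₁)=-0.5544, M(φ₂)=-0.5716 → ΔM = -0.0172;  Δλ = +0.3428 rad
tan C = Δλ / ΔM = -19.8725 → C = 92.88°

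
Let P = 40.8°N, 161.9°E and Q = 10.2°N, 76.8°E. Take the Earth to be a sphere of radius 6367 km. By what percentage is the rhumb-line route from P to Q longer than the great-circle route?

Great circle: σ = 1.3905 rad → d_gc = Rσ = 8853.1 km
Rhumb: Δφ = -0.5341, Δλ = -1.4853, Δψ = -0.6023, q = Δφ/Δψ = 0.8868 → d_rh = R√(Δφ²+q²Δλ²) = 9049.1 km
Excess = (9049.1 − 8853.1) / 8853.1 = 196.0 / 8853.1 = 2.21% ≈ 2.2%

2.2%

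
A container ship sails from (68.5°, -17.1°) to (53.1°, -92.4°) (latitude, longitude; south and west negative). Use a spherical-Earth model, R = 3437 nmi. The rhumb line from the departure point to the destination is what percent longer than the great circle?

5.9%

Great circle: σ = 0.6437 rad → d_gc = Rσ = 2212.4 nmi
Rhumb: Δφ = -0.2688, Δλ = -1.3142, Δψ = -0.5638, q = Δφ/Δψ = 0.4768 → d_rh = R√(Δφ²+q²Δλ²) = 2343.4 nmi
Excess = (2343.4 − 2212.4) / 2212.4 = 131.0 / 2212.4 = 5.92% ≈ 5.9%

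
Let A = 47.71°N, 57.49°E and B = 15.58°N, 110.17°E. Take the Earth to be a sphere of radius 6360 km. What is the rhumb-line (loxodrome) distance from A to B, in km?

6029 km

Rhumb course C = atan2(Δλ, Δψ) with Δψ = ln[tan(π/4+φ₂/2)/tan(π/4+φ₁/2)] = -0.6746, Δλ = +0.9194 → C = 126.27°
d = R·|Δφ| / |cos C| = 6360·0.56077 / 0.59155 = 6029 km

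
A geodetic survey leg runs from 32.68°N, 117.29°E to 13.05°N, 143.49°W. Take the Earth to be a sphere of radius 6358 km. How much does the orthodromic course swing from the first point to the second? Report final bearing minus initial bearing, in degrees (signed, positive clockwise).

+49.7°

Initial bearing θ₁ = atan2(sin Δλ cos φ₂, cos φ₁ sin φ₂ − sin φ₁ cos φ₂ cos Δλ) = 74.08°
Final bearing θ₂ = (initial bearing from the destination back to the start) + 180° = 123.81°
Δθ = θ₂ − θ₁ = +49.7°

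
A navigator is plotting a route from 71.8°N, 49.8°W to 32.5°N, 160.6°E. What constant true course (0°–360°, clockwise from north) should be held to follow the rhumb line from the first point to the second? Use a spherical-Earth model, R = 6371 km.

Δψ = ln[tan(π/4+φ₂/2)/tan(π/4+φ₁/2)] = -1.2311
Δλ = -2.6110 rad (taken the short way round)
course = atan2(Δλ, Δψ) = 244.76°

244.8°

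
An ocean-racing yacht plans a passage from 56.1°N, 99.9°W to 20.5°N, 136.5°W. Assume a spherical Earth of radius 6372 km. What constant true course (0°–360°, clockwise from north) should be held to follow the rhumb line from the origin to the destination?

217.8°

Δψ = ln[tan(π/4+φ₂/2)/tan(π/4+φ₁/2)] = -0.8225
Δλ = -0.6388 rad (taken the short way round)
course = atan2(Δλ, Δψ) = 217.83°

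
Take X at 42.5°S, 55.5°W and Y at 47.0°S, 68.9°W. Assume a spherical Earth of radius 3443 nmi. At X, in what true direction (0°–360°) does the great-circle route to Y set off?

θ = atan2( sin Δλ·cos φ₂ ,  cos φ₁ sin φ₂ − sin φ₁ cos φ₂ cos Δλ )
  = atan2(-0.1581, -0.0910) = 240.07°

240.1°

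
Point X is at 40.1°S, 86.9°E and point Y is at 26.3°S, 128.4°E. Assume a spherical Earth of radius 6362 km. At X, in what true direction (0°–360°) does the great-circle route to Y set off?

81.0°

N = sin Δλ·cos φ₂ = +0.5940;  D = cos φ₁ sin φ₂ − sin φ₁ cos φ₂ cos Δλ = +0.0936
initial course = atan2(N, D) = 81.05°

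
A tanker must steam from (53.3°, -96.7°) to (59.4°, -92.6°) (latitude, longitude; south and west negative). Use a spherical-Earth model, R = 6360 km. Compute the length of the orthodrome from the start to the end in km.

Haversine: a = sin²(Δφ/2)+cos φ₁ cos φ₂ sin²(Δλ/2) = 0.00322;  σ = 2·atan2(√a,√(1−a))
σ = 6.506° → d = Rσ = 6360·0.11356 = 722 km

722 km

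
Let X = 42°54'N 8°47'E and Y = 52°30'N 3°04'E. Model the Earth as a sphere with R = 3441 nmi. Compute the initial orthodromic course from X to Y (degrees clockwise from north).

340.2°

θ = atan2( sin Δλ·cos φ₂ ,  cos φ₁ sin φ₂ − sin φ₁ cos φ₂ cos Δλ )
  = atan2(-0.0606, +0.1688) = 340.24°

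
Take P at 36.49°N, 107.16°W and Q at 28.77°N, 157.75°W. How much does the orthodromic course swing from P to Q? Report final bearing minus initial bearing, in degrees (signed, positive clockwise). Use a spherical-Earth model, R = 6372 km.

At departure: θ₁ = atan2(sin Δλ cos φ₂, cos φ₁ sin φ₂ − sin φ₁ cos φ₂ cos Δλ) = 274.73°
At arrival: θ₂ = atan2(sin Δλ cos φ₁, −cos φ₂ sin φ₁ + sin φ₂ cos φ₁ cos Δλ) = 246.07°
Δθ = θ₂ − θ₁ = -28.7°

-28.7°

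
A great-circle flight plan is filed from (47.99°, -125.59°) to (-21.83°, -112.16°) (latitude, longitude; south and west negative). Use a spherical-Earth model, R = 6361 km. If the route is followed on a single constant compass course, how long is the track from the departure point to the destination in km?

7868 km

Rhumb course C = atan2(Δλ, Δψ) with Δψ = ln[tan(π/4+φ₂/2)/tan(π/4+φ₁/2)] = -1.3478, Δλ = +0.2344 → C = 170.13°
d = R·|Δφ| / |cos C| = 6361·1.21859 / 0.98521 = 7868 km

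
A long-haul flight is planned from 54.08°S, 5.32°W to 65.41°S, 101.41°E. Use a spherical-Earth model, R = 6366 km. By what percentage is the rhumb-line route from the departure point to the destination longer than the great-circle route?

Great circle: σ = 0.8418 rad → d_gc = Rσ = 5358.9 km
Rhumb: Δφ = -0.1977, Δλ = +1.8628, Δψ = -0.3970, q = Δφ/Δψ = 0.4981 → d_rh = R√(Δφ²+q²Δλ²) = 6039.9 km
Excess = (6039.9 − 5358.9) / 5358.9 = 681.0 / 5358.9 = 12.71% ≈ 12.7%

12.7%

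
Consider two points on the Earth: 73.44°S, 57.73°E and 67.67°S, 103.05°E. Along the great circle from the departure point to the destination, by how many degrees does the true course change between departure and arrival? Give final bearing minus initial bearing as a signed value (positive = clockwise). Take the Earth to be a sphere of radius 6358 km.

At departure: θ₁ = atan2(sin Δλ cos φ₂, cos φ₁ sin φ₂ − sin φ₁ cos φ₂ cos Δλ) = 91.61°
At arrival: θ₂ = atan2(sin Δλ cos φ₁, −cos φ₂ sin φ₁ + sin φ₂ cos φ₁ cos Δλ) = 48.58°
Δθ = θ₂ − θ₁ = -43.0°

-43.0°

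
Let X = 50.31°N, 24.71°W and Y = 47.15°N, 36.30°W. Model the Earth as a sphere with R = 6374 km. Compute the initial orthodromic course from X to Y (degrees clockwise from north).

252.0°

N = sin Δλ·cos φ₂ = -0.1366;  D = cos φ₁ sin φ₂ − sin φ₁ cos φ₂ cos Δλ = -0.0445
initial course = atan2(N, D) = 251.98°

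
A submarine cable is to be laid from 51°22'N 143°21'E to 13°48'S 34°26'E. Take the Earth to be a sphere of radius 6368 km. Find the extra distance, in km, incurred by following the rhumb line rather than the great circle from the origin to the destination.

383 km

Great circle: cos σ = sin φ₁ sin φ₂ + cos φ₁ cos φ₂ cos Δλ,  σ = 1.9637 rad → d_gc = 12505.0 km
Rhumb line: Δψ = -1.2916, q = Δφ/Δψ = 0.8806, d_rh = R√(Δφ²+q²Δλ²) = 12887.9 km
Excess = 12887.9 − 12505.0 = 382.9 ≈ 383 km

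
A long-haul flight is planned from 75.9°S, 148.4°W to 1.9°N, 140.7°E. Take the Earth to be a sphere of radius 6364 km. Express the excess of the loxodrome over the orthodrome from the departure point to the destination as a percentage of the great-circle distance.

Great circle: σ = 1.5233 rad → d_gc = Rσ = 9694.0 km
Rhumb: Δφ = +1.3579, Δλ = -1.2374, Δψ = +2.1233, q = Δφ/Δψ = 0.6395 → d_rh = R√(Δφ²+q²Δλ²) = 10001.9 km
Excess = (10001.9 − 9694.0) / 9694.0 = 307.9 / 9694.0 = 3.18% ≈ 3.2%

3.2%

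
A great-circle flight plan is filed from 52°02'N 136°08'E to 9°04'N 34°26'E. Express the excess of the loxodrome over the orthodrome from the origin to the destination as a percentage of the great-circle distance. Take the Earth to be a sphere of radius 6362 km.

Great circle: σ = 1.5698 rad → d_gc = Rσ = 9986.8 km
Rhumb: Δφ = -0.7499, Δλ = -1.7750, Δψ = -0.9082, q = Δφ/Δψ = 0.8257 → d_rh = R√(Δφ²+q²Δλ²) = 10474.1 km
Excess = (10474.1 − 9986.8) / 9986.8 = 487.3 / 9986.8 = 4.88% ≈ 4.9%

4.9%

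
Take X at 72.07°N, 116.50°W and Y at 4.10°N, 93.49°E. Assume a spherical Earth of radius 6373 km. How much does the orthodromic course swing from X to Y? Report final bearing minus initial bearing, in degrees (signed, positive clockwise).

Initial bearing θ₁ = atan2(sin Δλ cos φ₂, cos φ₁ sin φ₂ − sin φ₁ cos φ₂ cos Δλ) = 329.43°
Final bearing θ₂ = (initial bearing from the destination back to the start) + 180° = 189.03°
Δθ = θ₂ − θ₁ = -140.4°

-140.4°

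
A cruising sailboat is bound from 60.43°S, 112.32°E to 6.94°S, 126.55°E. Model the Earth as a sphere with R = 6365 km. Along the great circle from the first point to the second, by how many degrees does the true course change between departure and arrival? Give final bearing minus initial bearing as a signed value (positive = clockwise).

At departure: θ₁ = atan2(sin Δλ cos φ₂, cos φ₁ sin φ₂ − sin φ₁ cos φ₂ cos Δλ) = 17.43°
At arrival: θ₂ = atan2(sin Δλ cos φ₁, −cos φ₂ sin φ₁ + sin φ₂ cos φ₁ cos Δλ) = 8.56°
Δθ = θ₂ − θ₁ = -8.9°

-8.9°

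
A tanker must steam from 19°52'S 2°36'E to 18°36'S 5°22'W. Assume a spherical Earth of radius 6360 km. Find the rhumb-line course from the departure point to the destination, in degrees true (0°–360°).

Meridional parts: M(φ₁)=-0.3539, M(φ₂)=-0.3305 → ΔM = +0.0234;  Δλ = -0.1390 rad
tan C = Δλ / ΔM = -5.9383 → C = 279.56°

279.6°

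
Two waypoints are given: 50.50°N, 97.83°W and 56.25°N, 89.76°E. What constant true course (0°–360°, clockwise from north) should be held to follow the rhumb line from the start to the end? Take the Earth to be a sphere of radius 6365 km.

273.2°

Meridional parts: M(φ₁)=+1.0243, M(φ₂)=+1.1929 → ΔM = +0.1685;  Δλ = -3.0091 rad
tan C = Δλ / ΔM = -17.8532 → C = 273.21°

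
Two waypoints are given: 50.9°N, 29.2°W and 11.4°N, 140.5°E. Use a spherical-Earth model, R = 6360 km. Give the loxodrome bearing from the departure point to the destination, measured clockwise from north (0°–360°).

Meridional parts: M(φ₁)=+1.0354, M(φ₂)=+0.2003 → ΔM = -0.8351;  Δλ = +2.9618 rad
tan C = Δλ / ΔM = -3.5468 → C = 105.75°

105.7°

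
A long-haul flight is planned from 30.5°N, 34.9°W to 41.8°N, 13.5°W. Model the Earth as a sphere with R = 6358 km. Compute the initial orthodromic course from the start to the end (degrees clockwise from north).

θ = atan2( sin Δλ·cos φ₂ ,  cos φ₁ sin φ₂ − sin φ₁ cos φ₂ cos Δλ )
  = atan2(+0.2720, +0.2220) = 50.78°

50.8°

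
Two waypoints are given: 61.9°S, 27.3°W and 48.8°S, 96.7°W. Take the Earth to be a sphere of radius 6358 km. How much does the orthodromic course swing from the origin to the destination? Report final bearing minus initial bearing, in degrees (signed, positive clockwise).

At departure: θ₁ = atan2(sin Δλ cos φ₂, cos φ₁ sin φ₂ − sin φ₁ cos φ₂ cos Δλ) = 256.33°
At arrival: θ₂ = atan2(sin Δλ cos φ₁, −cos φ₂ sin φ₁ + sin φ₂ cos φ₁ cos Δλ) = 315.99°
Δθ = θ₂ − θ₁ = +59.7°

+59.7°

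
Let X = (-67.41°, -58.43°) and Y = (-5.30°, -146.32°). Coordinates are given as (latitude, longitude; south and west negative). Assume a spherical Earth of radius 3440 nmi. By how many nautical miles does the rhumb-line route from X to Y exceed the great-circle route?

240 nmi

Great circle: cos σ = sin φ₁ sin φ₂ + cos φ₁ cos φ₂ cos Δλ,  σ = 1.4713 rad → d_gc = 5061.2 nmi
Rhumb line: Δψ = +1.5182, q = Δφ/Δψ = 0.7140, d_rh = R√(Δφ²+q²Δλ²) = 5301.2 nmi
Excess = 5301.2 − 5061.2 = 240.0 ≈ 240 nmi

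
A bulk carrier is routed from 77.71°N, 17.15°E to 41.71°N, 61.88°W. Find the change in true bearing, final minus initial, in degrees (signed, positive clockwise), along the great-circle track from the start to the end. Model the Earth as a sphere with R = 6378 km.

Initial bearing θ₁ = atan2(sin Δλ cos φ₂, cos φ₁ sin φ₂ − sin φ₁ cos φ₂ cos Δλ) = 270.22°
Final bearing θ₂ = (initial bearing from the destination back to the start) + 180° = 196.57°
Δθ = θ₂ − θ₁ = -73.7°

-73.7°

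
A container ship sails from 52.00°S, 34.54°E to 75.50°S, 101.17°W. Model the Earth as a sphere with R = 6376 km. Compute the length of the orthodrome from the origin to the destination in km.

5482 km

Haversine: a = sin²(Δφ/2)+cos φ₁ cos φ₂ sin²(Δλ/2) = 0.17372;  σ = 2·atan2(√a,√(1−a))
σ = 49.264° → d = Rσ = 6376·0.85983 = 5482 km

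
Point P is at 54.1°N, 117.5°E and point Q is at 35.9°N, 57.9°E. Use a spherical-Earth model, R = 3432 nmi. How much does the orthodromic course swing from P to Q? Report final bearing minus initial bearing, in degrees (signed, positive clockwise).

Initial bearing θ₁ = atan2(sin Δλ cos φ₂, cos φ₁ sin φ₂ − sin φ₁ cos φ₂ cos Δλ) = 270.97°
Final bearing θ₂ = (initial bearing from the destination back to the start) + 180° = 226.37°
Δθ = θ₂ − θ₁ = -44.6°

-44.6°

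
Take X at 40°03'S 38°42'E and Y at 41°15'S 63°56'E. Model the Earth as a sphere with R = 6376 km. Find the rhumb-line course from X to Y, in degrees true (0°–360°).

93.6°

Δψ = ln[tan(π/4+φ₂/2)/tan(π/4+φ₁/2)] = -0.0276
Δλ = +0.4404 rad (taken the short way round)
course = atan2(Δλ, Δψ) = 93.59°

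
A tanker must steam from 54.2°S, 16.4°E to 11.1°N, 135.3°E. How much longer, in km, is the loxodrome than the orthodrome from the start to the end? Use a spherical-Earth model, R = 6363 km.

627 km

Great circle: cos σ = sin φ₁ sin φ₂ + cos φ₁ cos φ₂ cos Δλ,  σ = 2.0192 rad → d_gc = 12848.39 km
Rhumb line: Δψ = +1.3251, q = Δφ/Δψ = 0.8601, d_rh = R√(Δφ²+q²Δλ²) = 13474.95 km
Excess = 13474.95 − 12848.39 = 626.56 ≈ 627 km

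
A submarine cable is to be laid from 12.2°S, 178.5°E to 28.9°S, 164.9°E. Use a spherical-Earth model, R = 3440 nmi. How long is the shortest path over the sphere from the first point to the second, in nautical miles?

1258 nmi

cos σ = sin φ₁ sin φ₂ + cos φ₁ cos φ₂ cos Δλ
      = sin(-12.20°)sin(-28.90°) + cos(-12.20°)cos(-28.90°)cos(-13.60°) = 0.9338
σ = 20.960° → d = Rσ = 3440·0.36582 = 1258 nmi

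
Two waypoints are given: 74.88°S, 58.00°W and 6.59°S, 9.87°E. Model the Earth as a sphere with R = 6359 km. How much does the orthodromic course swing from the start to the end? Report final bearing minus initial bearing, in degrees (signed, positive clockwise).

Initial bearing θ₁ = atan2(sin Δλ cos φ₂, cos φ₁ sin φ₂ − sin φ₁ cos φ₂ cos Δλ) = 70.20°
Final bearing θ₂ = (initial bearing from the destination back to the start) + 180° = 14.30°
Δθ = θ₂ − θ₁ = -55.9°

-55.9°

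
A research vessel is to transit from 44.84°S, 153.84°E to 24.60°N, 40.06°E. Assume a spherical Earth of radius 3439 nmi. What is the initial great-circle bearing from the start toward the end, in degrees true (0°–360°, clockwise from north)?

θ = atan2( sin Δλ·cos φ₂ ,  cos φ₁ sin φ₂ − sin φ₁ cos φ₂ cos Δλ )
  = atan2(-0.8320, +0.0367) = 272.52°

272.5°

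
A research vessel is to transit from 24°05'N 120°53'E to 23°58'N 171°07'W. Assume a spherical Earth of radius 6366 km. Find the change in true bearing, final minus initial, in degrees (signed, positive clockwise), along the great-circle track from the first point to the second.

At departure: θ₁ = atan2(sin Δλ cos φ₂, cos φ₁ sin φ₂ − sin φ₁ cos φ₂ cos Δλ) = 74.74°
At arrival: θ₂ = atan2(sin Δλ cos φ₁, −cos φ₂ sin φ₁ + sin φ₂ cos φ₁ cos Δλ) = 105.45°
Δθ = θ₂ − θ₁ = +30.7°

+30.7°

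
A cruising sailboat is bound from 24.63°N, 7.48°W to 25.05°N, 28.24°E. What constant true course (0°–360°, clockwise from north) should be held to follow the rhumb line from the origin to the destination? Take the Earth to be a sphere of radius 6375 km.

89.3°

Meridional parts: M(φ₁)=+0.4438, M(φ₂)=+0.4518 → ΔM = +0.0081;  Δλ = +0.6234 rad
tan C = Δλ / ΔM = +77.1791 → C = 89.26°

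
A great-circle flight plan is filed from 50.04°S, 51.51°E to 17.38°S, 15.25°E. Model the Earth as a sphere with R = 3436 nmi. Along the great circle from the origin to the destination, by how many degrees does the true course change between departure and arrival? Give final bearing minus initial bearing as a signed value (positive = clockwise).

+21.4°

Initial bearing θ₁ = atan2(sin Δλ cos φ₂, cos φ₁ sin φ₂ − sin φ₁ cos φ₂ cos Δλ) = 305.19°
Final bearing θ₂ = (initial bearing from the destination back to the start) + 180° = 326.63°
Δθ = θ₂ − θ₁ = +21.4°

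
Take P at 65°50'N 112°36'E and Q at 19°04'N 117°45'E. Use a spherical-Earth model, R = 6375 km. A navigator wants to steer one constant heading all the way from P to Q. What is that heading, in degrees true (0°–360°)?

175.7°

Δψ = ln[tan(π/4+φ₂/2)/tan(π/4+φ₁/2)] = -1.2023
Δλ = +0.0899 rad (taken the short way round)
course = atan2(Δλ, Δψ) = 175.72°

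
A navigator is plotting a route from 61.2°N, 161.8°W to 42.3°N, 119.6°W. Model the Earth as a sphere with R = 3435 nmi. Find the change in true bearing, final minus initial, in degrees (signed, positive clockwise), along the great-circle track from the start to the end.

+34.2°

At departure: θ₁ = atan2(sin Δλ cos φ₂, cos φ₁ sin φ₂ − sin φ₁ cos φ₂ cos Δλ) = 107.42°
At arrival: θ₂ = atan2(sin Δλ cos φ₁, −cos φ₂ sin φ₁ + sin φ₂ cos φ₁ cos Δλ) = 141.58°
Δθ = θ₂ − θ₁ = +34.2°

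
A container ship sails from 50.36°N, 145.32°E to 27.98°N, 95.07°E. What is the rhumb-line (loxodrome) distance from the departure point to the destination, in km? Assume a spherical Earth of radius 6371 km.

4940 km

Δψ = ln[tan(π/4+φ₂/2)/tan(π/4+φ₁/2)] = -0.5115;  Δφ = -0.3906 rad,  Δλ = -0.8770 rad
q = Δφ/Δψ = 0.7636
d = R·√(Δφ² + q²Δλ²) = 6371·0.77532 = 4940 km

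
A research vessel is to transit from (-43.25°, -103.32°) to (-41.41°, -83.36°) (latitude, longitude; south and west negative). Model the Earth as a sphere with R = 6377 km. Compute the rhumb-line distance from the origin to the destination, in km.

1655 km

Δψ = ln[tan(π/4+φ₂/2)/tan(π/4+φ₁/2)] = +0.0434;  Δφ = +0.0321 rad,  Δλ = +0.3484 rad
q = Δφ/Δψ = 0.7392
d = R·√(Δφ² + q²Δλ²) = 6377·0.25951 = 1655 km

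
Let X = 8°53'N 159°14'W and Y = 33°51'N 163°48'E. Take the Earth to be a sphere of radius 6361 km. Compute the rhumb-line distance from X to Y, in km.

4689 km

Rhumb course C = atan2(Δλ, Δψ) with Δψ = ln[tan(π/4+φ₂/2)/tan(π/4+φ₁/2)] = +0.4728, Δλ = -0.6452 → C = 306.24°
d = R·|Δφ| / |cos C| = 6361·0.43575 / 0.59112 = 4689 km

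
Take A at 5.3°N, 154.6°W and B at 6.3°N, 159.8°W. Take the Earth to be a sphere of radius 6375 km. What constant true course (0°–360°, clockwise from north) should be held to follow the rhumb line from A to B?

280.9°

Meridional parts: M(φ₁)=+0.0926, M(φ₂)=+0.1102 → ΔM = +0.0175;  Δλ = -0.0908 rad
tan C = Δλ / ΔM = -5.1733 → C = 280.94°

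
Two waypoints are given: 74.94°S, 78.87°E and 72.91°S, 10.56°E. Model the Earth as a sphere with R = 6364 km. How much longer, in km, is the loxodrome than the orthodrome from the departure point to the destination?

Great circle: cos σ = sin φ₁ sin φ₂ + cos φ₁ cos φ₂ cos Δλ,  σ = 0.3136 rad → d_gc = 1995.6 km
Rhumb line: Δψ = +0.1281, q = Δφ/Δψ = 0.2765, d_rh = R√(Δφ²+q²Δλ²) = 2110.2 km
Excess = 2110.2 − 1995.6 = 114.6 ≈ 115 km

115 km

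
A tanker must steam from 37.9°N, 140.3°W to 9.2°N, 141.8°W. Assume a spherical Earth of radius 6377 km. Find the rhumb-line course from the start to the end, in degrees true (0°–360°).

182.7°

Meridional parts: M(φ₁)=+0.7158, M(φ₂)=+0.1613 → ΔM = -0.5545;  Δλ = -0.0262 rad
tan C = Δλ / ΔM = +0.0472 → C = 182.70°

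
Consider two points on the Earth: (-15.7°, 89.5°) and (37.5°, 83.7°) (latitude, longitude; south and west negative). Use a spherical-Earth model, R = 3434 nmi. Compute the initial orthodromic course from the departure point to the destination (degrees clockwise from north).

N = sin Δλ·cos φ₂ = -0.0802;  D = cos φ₁ sin φ₂ − sin φ₁ cos φ₂ cos Δλ = +0.7996
initial course = atan2(N, D) = 354.27°

354.3°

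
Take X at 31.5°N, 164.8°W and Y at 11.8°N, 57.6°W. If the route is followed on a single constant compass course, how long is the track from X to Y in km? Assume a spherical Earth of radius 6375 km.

Rhumb course C = atan2(Δλ, Δψ) with Δψ = ln[tan(π/4+φ₂/2)/tan(π/4+φ₁/2)] = -0.3724, Δλ = +1.8710 → C = 101.26°
d = R·|Δφ| / |cos C| = 6375·0.34383 / 0.19518 = 11230 km

11230 km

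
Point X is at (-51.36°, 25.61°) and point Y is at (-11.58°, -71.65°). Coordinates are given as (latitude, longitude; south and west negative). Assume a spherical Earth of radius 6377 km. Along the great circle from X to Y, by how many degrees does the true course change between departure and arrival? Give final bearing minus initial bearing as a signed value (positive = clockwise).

Initial bearing θ₁ = atan2(sin Δλ cos φ₂, cos φ₁ sin φ₂ − sin φ₁ cos φ₂ cos Δλ) = 257.13°
Final bearing θ₂ = (initial bearing from the destination back to the start) + 180° = 321.58°
Δθ = θ₂ − θ₁ = +64.5°

+64.5°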